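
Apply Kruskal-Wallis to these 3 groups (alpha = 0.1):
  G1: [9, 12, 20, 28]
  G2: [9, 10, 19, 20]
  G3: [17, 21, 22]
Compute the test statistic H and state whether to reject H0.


Step 1: Combine all N = 11 observations and assign midranks.
sorted (value, group, rank): (9,G1,1.5), (9,G2,1.5), (10,G2,3), (12,G1,4), (17,G3,5), (19,G2,6), (20,G1,7.5), (20,G2,7.5), (21,G3,9), (22,G3,10), (28,G1,11)
Step 2: Sum ranks within each group.
R_1 = 24 (n_1 = 4)
R_2 = 18 (n_2 = 4)
R_3 = 24 (n_3 = 3)
Step 3: H = 12/(N(N+1)) * sum(R_i^2/n_i) - 3(N+1)
     = 12/(11*12) * (24^2/4 + 18^2/4 + 24^2/3) - 3*12
     = 0.090909 * 417 - 36
     = 1.909091.
Step 4: Ties present; correction factor C = 1 - 12/(11^3 - 11) = 0.990909. Corrected H = 1.909091 / 0.990909 = 1.926606.
Step 5: Under H0, H ~ chi^2(2); p-value = 0.381630.
Step 6: alpha = 0.1. fail to reject H0.

H = 1.9266, df = 2, p = 0.381630, fail to reject H0.


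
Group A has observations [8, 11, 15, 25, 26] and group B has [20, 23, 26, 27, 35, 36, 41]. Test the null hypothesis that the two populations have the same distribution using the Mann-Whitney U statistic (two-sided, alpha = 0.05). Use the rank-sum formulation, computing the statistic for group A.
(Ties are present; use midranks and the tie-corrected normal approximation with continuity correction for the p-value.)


Step 1: Combine and sort all 12 observations; assign midranks.
sorted (value, group): (8,X), (11,X), (15,X), (20,Y), (23,Y), (25,X), (26,X), (26,Y), (27,Y), (35,Y), (36,Y), (41,Y)
ranks: 8->1, 11->2, 15->3, 20->4, 23->5, 25->6, 26->7.5, 26->7.5, 27->9, 35->10, 36->11, 41->12
Step 2: Rank sum for X: R1 = 1 + 2 + 3 + 6 + 7.5 = 19.5.
Step 3: U_X = R1 - n1(n1+1)/2 = 19.5 - 5*6/2 = 19.5 - 15 = 4.5.
       U_Y = n1*n2 - U_X = 35 - 4.5 = 30.5.
Step 4: Ties are present, so use the tie-corrected normal approximation (with continuity correction) for the p-value.
Step 5: p-value = 0.041997; compare to alpha = 0.05. reject H0.

U_X = 4.5, p = 0.041997, reject H0 at alpha = 0.05.


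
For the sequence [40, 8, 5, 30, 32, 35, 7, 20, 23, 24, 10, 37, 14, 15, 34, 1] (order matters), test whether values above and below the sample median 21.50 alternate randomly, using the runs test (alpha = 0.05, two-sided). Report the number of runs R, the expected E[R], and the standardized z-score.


Step 1: Compute median = 21.50; label A = above, B = below.
Labels in order: ABBAAABBAABABBAB  (n_A = 8, n_B = 8)
Step 2: Count runs R = 10.
Step 3: Under H0 (random ordering), E[R] = 2*n_A*n_B/(n_A+n_B) + 1 = 2*8*8/16 + 1 = 9.0000.
        Var[R] = 2*n_A*n_B*(2*n_A*n_B - n_A - n_B) / ((n_A+n_B)^2 * (n_A+n_B-1)) = 14336/3840 = 3.7333.
        SD[R] = 1.9322.
Step 4: Continuity-corrected z = (R - 0.5 - E[R]) / SD[R] = (10 - 0.5 - 9.0000) / 1.9322 = 0.2588.
Step 5: Two-sided p-value via normal approximation = 2*(1 - Phi(|z|)) = 0.795809.
Step 6: alpha = 0.05. fail to reject H0.

R = 10, z = 0.2588, p = 0.795809, fail to reject H0.


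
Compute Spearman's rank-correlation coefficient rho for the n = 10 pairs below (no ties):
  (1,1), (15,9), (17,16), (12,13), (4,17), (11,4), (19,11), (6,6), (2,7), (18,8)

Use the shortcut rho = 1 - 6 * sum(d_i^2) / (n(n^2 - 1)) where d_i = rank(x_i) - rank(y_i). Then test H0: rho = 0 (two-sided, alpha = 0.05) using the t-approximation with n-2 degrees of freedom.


Step 1: Rank x and y separately (midranks; no ties here).
rank(x): 1->1, 15->7, 17->8, 12->6, 4->3, 11->5, 19->10, 6->4, 2->2, 18->9
rank(y): 1->1, 9->6, 16->9, 13->8, 17->10, 4->2, 11->7, 6->3, 7->4, 8->5
Step 2: d_i = R_x(i) - R_y(i); compute d_i^2.
  (1-1)^2=0, (7-6)^2=1, (8-9)^2=1, (6-8)^2=4, (3-10)^2=49, (5-2)^2=9, (10-7)^2=9, (4-3)^2=1, (2-4)^2=4, (9-5)^2=16
sum(d^2) = 94.
Step 3: rho = 1 - 6*94 / (10*(10^2 - 1)) = 1 - 564/990 = 0.430303.
Step 4: Under H0, t = rho * sqrt((n-2)/(1-rho^2)) = 1.3483 ~ t(8).
Step 5: Two-sided p-value from the t-distribution with 8 df = 0.214492.
Step 6: alpha = 0.05. fail to reject H0.

rho = 0.4303, p = 0.214492, fail to reject H0 at alpha = 0.05.


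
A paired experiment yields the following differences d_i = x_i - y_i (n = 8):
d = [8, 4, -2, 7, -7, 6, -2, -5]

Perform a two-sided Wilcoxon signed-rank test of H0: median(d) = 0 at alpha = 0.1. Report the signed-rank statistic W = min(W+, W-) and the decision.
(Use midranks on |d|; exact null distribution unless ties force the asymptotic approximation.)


Step 1: Drop any zero differences (none here) and take |d_i|.
|d| = [8, 4, 2, 7, 7, 6, 2, 5]
Step 2: Midrank |d_i| (ties get averaged ranks).
ranks: |8|->8, |4|->3, |2|->1.5, |7|->6.5, |7|->6.5, |6|->5, |2|->1.5, |5|->4
Step 3: Attach original signs; sum ranks with positive sign and with negative sign.
W+ = 8 + 3 + 6.5 + 5 = 22.5
W- = 1.5 + 6.5 + 1.5 + 4 = 13.5
(Check: W+ + W- = 36 should equal n(n+1)/2 = 36.)
Step 4: Test statistic W = min(W+, W-) = 13.5.
Step 5: Ties in |d|, so use the tie-corrected normal approximation.
        E[W] = n(n+1)/4 = 8*9/4 = 18.
        Tie groups: |d|=2 (t=2), |d|=7 (t=2); sum(t^3 - t) = 12.
        Var[W] = n(n+1)(2n+1)/24 - sum(t^3-t)/48 = 1224/24 - 12/48 = 50.75.
        z = (W - E[W]) / sqrt(Var[W]) = (13.5 - 18) / 7.1239 = -0.6317.
        Two-sided p = 2*Phi(z) = 0.527599.
Step 6: alpha = 0.1. fail to reject H0.

W+ = 22.5, W- = 13.5, W = min = 13.5, p = 0.527599, fail to reject H0.


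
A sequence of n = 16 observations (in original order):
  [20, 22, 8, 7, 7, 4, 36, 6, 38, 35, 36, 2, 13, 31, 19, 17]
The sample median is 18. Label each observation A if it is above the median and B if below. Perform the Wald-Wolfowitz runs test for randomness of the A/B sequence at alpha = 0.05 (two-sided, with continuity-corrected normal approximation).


Step 1: Compute median = 18; label A = above, B = below.
Labels in order: AABBBBABAAABBAAB  (n_A = 8, n_B = 8)
Step 2: Count runs R = 8.
Step 3: Under H0 (random ordering), E[R] = 2*n_A*n_B/(n_A+n_B) + 1 = 2*8*8/16 + 1 = 9.0000.
        Var[R] = 2*n_A*n_B*(2*n_A*n_B - n_A - n_B) / ((n_A+n_B)^2 * (n_A+n_B-1)) = 14336/3840 = 3.7333.
        SD[R] = 1.9322.
Step 4: Continuity-corrected z = (R + 0.5 - E[R]) / SD[R] = (8 + 0.5 - 9.0000) / 1.9322 = -0.2588.
Step 5: Two-sided p-value via normal approximation = 2*(1 - Phi(|z|)) = 0.795809.
Step 6: alpha = 0.05. fail to reject H0.

R = 8, z = -0.2588, p = 0.795809, fail to reject H0.


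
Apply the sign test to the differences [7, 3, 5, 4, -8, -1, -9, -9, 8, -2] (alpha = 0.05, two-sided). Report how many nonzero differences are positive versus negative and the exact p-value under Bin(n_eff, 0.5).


Step 1: Discard zero differences. Original n = 10; n_eff = number of nonzero differences = 10.
Nonzero differences (with sign): +7, +3, +5, +4, -8, -1, -9, -9, +8, -2
Step 2: Count signs: positive = 5, negative = 5.
Step 3: Under H0: P(positive) = 0.5, so the number of positives S ~ Bin(10, 0.5).
Step 4: Two-sided exact p-value = sum of Bin(10,0.5) probabilities at or below the observed probability = 1.000000.
Step 5: alpha = 0.05. fail to reject H0.

n_eff = 10, pos = 5, neg = 5, p = 1.000000, fail to reject H0.


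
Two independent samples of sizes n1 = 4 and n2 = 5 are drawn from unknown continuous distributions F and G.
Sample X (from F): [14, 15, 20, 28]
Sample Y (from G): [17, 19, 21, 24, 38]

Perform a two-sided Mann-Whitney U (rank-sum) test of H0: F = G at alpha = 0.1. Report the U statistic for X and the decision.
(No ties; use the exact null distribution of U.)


Step 1: Combine and sort all 9 observations; assign midranks.
sorted (value, group): (14,X), (15,X), (17,Y), (19,Y), (20,X), (21,Y), (24,Y), (28,X), (38,Y)
ranks: 14->1, 15->2, 17->3, 19->4, 20->5, 21->6, 24->7, 28->8, 38->9
Step 2: Rank sum for X: R1 = 1 + 2 + 5 + 8 = 16.
Step 3: U_X = R1 - n1(n1+1)/2 = 16 - 4*5/2 = 16 - 10 = 6.
       U_Y = n1*n2 - U_X = 20 - 6 = 14.
Step 4: No ties, so the exact null distribution of U (based on enumerating the C(9,4) = 126 equally likely rank assignments) gives the two-sided p-value.
Step 5: p-value = 0.412698; compare to alpha = 0.1. fail to reject H0.

U_X = 6, p = 0.412698, fail to reject H0 at alpha = 0.1.


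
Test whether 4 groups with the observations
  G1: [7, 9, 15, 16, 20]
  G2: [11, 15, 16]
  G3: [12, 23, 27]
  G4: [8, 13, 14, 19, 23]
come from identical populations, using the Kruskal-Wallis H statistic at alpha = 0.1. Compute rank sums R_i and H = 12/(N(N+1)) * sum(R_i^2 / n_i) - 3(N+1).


Step 1: Combine all N = 16 observations and assign midranks.
sorted (value, group, rank): (7,G1,1), (8,G4,2), (9,G1,3), (11,G2,4), (12,G3,5), (13,G4,6), (14,G4,7), (15,G1,8.5), (15,G2,8.5), (16,G1,10.5), (16,G2,10.5), (19,G4,12), (20,G1,13), (23,G3,14.5), (23,G4,14.5), (27,G3,16)
Step 2: Sum ranks within each group.
R_1 = 36 (n_1 = 5)
R_2 = 23 (n_2 = 3)
R_3 = 35.5 (n_3 = 3)
R_4 = 41.5 (n_4 = 5)
Step 3: H = 12/(N(N+1)) * sum(R_i^2/n_i) - 3(N+1)
     = 12/(16*17) * (36^2/5 + 23^2/3 + 35.5^2/3 + 41.5^2/5) - 3*17
     = 0.044118 * 1200.07 - 51
     = 1.944118.
Step 4: Ties present; correction factor C = 1 - 18/(16^3 - 16) = 0.995588. Corrected H = 1.944118 / 0.995588 = 1.952733.
Step 5: Under H0, H ~ chi^2(3); p-value = 0.582275.
Step 6: alpha = 0.1. fail to reject H0.

H = 1.9527, df = 3, p = 0.582275, fail to reject H0.


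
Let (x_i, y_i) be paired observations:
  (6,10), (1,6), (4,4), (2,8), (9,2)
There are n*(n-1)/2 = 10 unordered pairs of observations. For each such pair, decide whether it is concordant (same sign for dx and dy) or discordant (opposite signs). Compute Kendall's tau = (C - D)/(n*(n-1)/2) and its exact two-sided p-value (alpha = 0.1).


Step 1: Enumerate the 10 unordered pairs (i,j) with i<j and classify each by sign(x_j-x_i) * sign(y_j-y_i).
  (1,2):dx=-5,dy=-4->C; (1,3):dx=-2,dy=-6->C; (1,4):dx=-4,dy=-2->C; (1,5):dx=+3,dy=-8->D
  (2,3):dx=+3,dy=-2->D; (2,4):dx=+1,dy=+2->C; (2,5):dx=+8,dy=-4->D; (3,4):dx=-2,dy=+4->D
  (3,5):dx=+5,dy=-2->D; (4,5):dx=+7,dy=-6->D
Step 2: C = 4, D = 6, total pairs = 10.
Step 3: tau = (C - D)/(n(n-1)/2) = (4 - 6)/10 = -0.200000.
Step 4: Exact two-sided p-value (enumerate n! = 120 permutations of y under H0): p = 0.816667.
Step 5: alpha = 0.1. fail to reject H0.

tau_b = -0.2000 (C=4, D=6), p = 0.816667, fail to reject H0.


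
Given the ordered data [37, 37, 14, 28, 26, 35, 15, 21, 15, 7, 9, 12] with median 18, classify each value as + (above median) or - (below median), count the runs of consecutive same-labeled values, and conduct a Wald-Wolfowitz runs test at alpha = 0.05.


Step 1: Compute median = 18; label A = above, B = below.
Labels in order: AABAAABABBBB  (n_A = 6, n_B = 6)
Step 2: Count runs R = 6.
Step 3: Under H0 (random ordering), E[R] = 2*n_A*n_B/(n_A+n_B) + 1 = 2*6*6/12 + 1 = 7.0000.
        Var[R] = 2*n_A*n_B*(2*n_A*n_B - n_A - n_B) / ((n_A+n_B)^2 * (n_A+n_B-1)) = 4320/1584 = 2.7273.
        SD[R] = 1.6514.
Step 4: Continuity-corrected z = (R + 0.5 - E[R]) / SD[R] = (6 + 0.5 - 7.0000) / 1.6514 = -0.3028.
Step 5: Two-sided p-value via normal approximation = 2*(1 - Phi(|z|)) = 0.762069.
Step 6: alpha = 0.05. fail to reject H0.

R = 6, z = -0.3028, p = 0.762069, fail to reject H0.


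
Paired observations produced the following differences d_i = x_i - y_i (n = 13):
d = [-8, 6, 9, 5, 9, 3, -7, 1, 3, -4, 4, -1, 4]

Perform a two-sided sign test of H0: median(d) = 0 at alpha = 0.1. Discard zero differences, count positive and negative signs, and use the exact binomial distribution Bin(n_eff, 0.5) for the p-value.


Step 1: Discard zero differences. Original n = 13; n_eff = number of nonzero differences = 13.
Nonzero differences (with sign): -8, +6, +9, +5, +9, +3, -7, +1, +3, -4, +4, -1, +4
Step 2: Count signs: positive = 9, negative = 4.
Step 3: Under H0: P(positive) = 0.5, so the number of positives S ~ Bin(13, 0.5).
Step 4: Two-sided exact p-value = sum of Bin(13,0.5) probabilities at or below the observed probability = 0.266846.
Step 5: alpha = 0.1. fail to reject H0.

n_eff = 13, pos = 9, neg = 4, p = 0.266846, fail to reject H0.


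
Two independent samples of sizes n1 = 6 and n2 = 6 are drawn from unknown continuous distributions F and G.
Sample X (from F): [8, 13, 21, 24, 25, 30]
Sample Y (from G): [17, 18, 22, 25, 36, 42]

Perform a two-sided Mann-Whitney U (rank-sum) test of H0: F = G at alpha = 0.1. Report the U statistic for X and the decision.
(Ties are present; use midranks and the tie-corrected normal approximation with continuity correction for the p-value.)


Step 1: Combine and sort all 12 observations; assign midranks.
sorted (value, group): (8,X), (13,X), (17,Y), (18,Y), (21,X), (22,Y), (24,X), (25,X), (25,Y), (30,X), (36,Y), (42,Y)
ranks: 8->1, 13->2, 17->3, 18->4, 21->5, 22->6, 24->7, 25->8.5, 25->8.5, 30->10, 36->11, 42->12
Step 2: Rank sum for X: R1 = 1 + 2 + 5 + 7 + 8.5 + 10 = 33.5.
Step 3: U_X = R1 - n1(n1+1)/2 = 33.5 - 6*7/2 = 33.5 - 21 = 12.5.
       U_Y = n1*n2 - U_X = 36 - 12.5 = 23.5.
Step 4: Ties are present, so use the tie-corrected normal approximation (with continuity correction) for the p-value.
Step 5: p-value = 0.422527; compare to alpha = 0.1. fail to reject H0.

U_X = 12.5, p = 0.422527, fail to reject H0 at alpha = 0.1.


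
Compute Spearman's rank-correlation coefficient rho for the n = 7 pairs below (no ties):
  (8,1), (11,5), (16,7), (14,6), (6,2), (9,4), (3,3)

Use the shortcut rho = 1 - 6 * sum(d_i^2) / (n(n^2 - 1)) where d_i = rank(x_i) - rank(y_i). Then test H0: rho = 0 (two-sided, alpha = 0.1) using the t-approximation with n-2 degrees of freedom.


Step 1: Rank x and y separately (midranks; no ties here).
rank(x): 8->3, 11->5, 16->7, 14->6, 6->2, 9->4, 3->1
rank(y): 1->1, 5->5, 7->7, 6->6, 2->2, 4->4, 3->3
Step 2: d_i = R_x(i) - R_y(i); compute d_i^2.
  (3-1)^2=4, (5-5)^2=0, (7-7)^2=0, (6-6)^2=0, (2-2)^2=0, (4-4)^2=0, (1-3)^2=4
sum(d^2) = 8.
Step 3: rho = 1 - 6*8 / (7*(7^2 - 1)) = 1 - 48/336 = 0.857143.
Step 4: Under H0, t = rho * sqrt((n-2)/(1-rho^2)) = 3.7210 ~ t(5).
Step 5: Two-sided p-value from the t-distribution with 5 df = 0.013697.
Step 6: alpha = 0.1. reject H0.

rho = 0.8571, p = 0.013697, reject H0 at alpha = 0.1.


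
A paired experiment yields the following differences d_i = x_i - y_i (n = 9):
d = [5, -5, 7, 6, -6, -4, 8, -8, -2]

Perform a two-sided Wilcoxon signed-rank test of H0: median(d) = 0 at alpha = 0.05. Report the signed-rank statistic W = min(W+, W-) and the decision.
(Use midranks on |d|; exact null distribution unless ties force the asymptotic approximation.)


Step 1: Drop any zero differences (none here) and take |d_i|.
|d| = [5, 5, 7, 6, 6, 4, 8, 8, 2]
Step 2: Midrank |d_i| (ties get averaged ranks).
ranks: |5|->3.5, |5|->3.5, |7|->7, |6|->5.5, |6|->5.5, |4|->2, |8|->8.5, |8|->8.5, |2|->1
Step 3: Attach original signs; sum ranks with positive sign and with negative sign.
W+ = 3.5 + 7 + 5.5 + 8.5 = 24.5
W- = 3.5 + 5.5 + 2 + 8.5 + 1 = 20.5
(Check: W+ + W- = 45 should equal n(n+1)/2 = 45.)
Step 4: Test statistic W = min(W+, W-) = 20.5.
Step 5: Ties in |d|, so use the tie-corrected normal approximation.
        E[W] = n(n+1)/4 = 9*10/4 = 22.5.
        Tie groups: |d|=5 (t=2), |d|=6 (t=2), |d|=8 (t=2); sum(t^3 - t) = 18.
        Var[W] = n(n+1)(2n+1)/24 - sum(t^3-t)/48 = 1710/24 - 18/48 = 70.875.
        z = (W - E[W]) / sqrt(Var[W]) = (20.5 - 22.5) / 8.4187 = -0.2376.
        Two-sided p = 2*Phi(z) = 0.812218.
Step 6: alpha = 0.05. fail to reject H0.

W+ = 24.5, W- = 20.5, W = min = 20.5, p = 0.812218, fail to reject H0.


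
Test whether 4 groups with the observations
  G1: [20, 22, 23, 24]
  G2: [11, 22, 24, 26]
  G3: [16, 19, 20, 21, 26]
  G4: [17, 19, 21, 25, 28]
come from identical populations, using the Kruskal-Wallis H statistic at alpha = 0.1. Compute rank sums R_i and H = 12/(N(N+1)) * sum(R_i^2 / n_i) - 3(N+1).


Step 1: Combine all N = 18 observations and assign midranks.
sorted (value, group, rank): (11,G2,1), (16,G3,2), (17,G4,3), (19,G3,4.5), (19,G4,4.5), (20,G1,6.5), (20,G3,6.5), (21,G3,8.5), (21,G4,8.5), (22,G1,10.5), (22,G2,10.5), (23,G1,12), (24,G1,13.5), (24,G2,13.5), (25,G4,15), (26,G2,16.5), (26,G3,16.5), (28,G4,18)
Step 2: Sum ranks within each group.
R_1 = 42.5 (n_1 = 4)
R_2 = 41.5 (n_2 = 4)
R_3 = 38 (n_3 = 5)
R_4 = 49 (n_4 = 5)
Step 3: H = 12/(N(N+1)) * sum(R_i^2/n_i) - 3(N+1)
     = 12/(18*19) * (42.5^2/4 + 41.5^2/4 + 38^2/5 + 49^2/5) - 3*19
     = 0.035088 * 1651.12 - 57
     = 0.934211.
Step 4: Ties present; correction factor C = 1 - 36/(18^3 - 18) = 0.993808. Corrected H = 0.934211 / 0.993808 = 0.940031.
Step 5: Under H0, H ~ chi^2(3); p-value = 0.815758.
Step 6: alpha = 0.1. fail to reject H0.

H = 0.9400, df = 3, p = 0.815758, fail to reject H0.


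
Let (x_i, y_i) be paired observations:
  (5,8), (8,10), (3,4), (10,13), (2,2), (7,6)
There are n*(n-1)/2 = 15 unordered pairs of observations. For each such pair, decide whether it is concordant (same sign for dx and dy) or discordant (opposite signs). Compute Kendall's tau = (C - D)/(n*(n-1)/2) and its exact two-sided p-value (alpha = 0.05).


Step 1: Enumerate the 15 unordered pairs (i,j) with i<j and classify each by sign(x_j-x_i) * sign(y_j-y_i).
  (1,2):dx=+3,dy=+2->C; (1,3):dx=-2,dy=-4->C; (1,4):dx=+5,dy=+5->C; (1,5):dx=-3,dy=-6->C
  (1,6):dx=+2,dy=-2->D; (2,3):dx=-5,dy=-6->C; (2,4):dx=+2,dy=+3->C; (2,5):dx=-6,dy=-8->C
  (2,6):dx=-1,dy=-4->C; (3,4):dx=+7,dy=+9->C; (3,5):dx=-1,dy=-2->C; (3,6):dx=+4,dy=+2->C
  (4,5):dx=-8,dy=-11->C; (4,6):dx=-3,dy=-7->C; (5,6):dx=+5,dy=+4->C
Step 2: C = 14, D = 1, total pairs = 15.
Step 3: tau = (C - D)/(n(n-1)/2) = (14 - 1)/15 = 0.866667.
Step 4: Exact two-sided p-value (enumerate n! = 720 permutations of y under H0): p = 0.016667.
Step 5: alpha = 0.05. reject H0.

tau_b = 0.8667 (C=14, D=1), p = 0.016667, reject H0.


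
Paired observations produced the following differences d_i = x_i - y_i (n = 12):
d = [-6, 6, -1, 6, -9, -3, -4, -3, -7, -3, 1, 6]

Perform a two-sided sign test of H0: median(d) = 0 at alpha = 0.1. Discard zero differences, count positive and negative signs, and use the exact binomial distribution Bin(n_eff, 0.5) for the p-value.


Step 1: Discard zero differences. Original n = 12; n_eff = number of nonzero differences = 12.
Nonzero differences (with sign): -6, +6, -1, +6, -9, -3, -4, -3, -7, -3, +1, +6
Step 2: Count signs: positive = 4, negative = 8.
Step 3: Under H0: P(positive) = 0.5, so the number of positives S ~ Bin(12, 0.5).
Step 4: Two-sided exact p-value = sum of Bin(12,0.5) probabilities at or below the observed probability = 0.387695.
Step 5: alpha = 0.1. fail to reject H0.

n_eff = 12, pos = 4, neg = 8, p = 0.387695, fail to reject H0.


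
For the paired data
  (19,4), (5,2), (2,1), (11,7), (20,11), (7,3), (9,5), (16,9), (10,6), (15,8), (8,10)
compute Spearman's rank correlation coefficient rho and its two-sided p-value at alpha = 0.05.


Step 1: Rank x and y separately (midranks; no ties here).
rank(x): 19->10, 5->2, 2->1, 11->7, 20->11, 7->3, 9->5, 16->9, 10->6, 15->8, 8->4
rank(y): 4->4, 2->2, 1->1, 7->7, 11->11, 3->3, 5->5, 9->9, 6->6, 8->8, 10->10
Step 2: d_i = R_x(i) - R_y(i); compute d_i^2.
  (10-4)^2=36, (2-2)^2=0, (1-1)^2=0, (7-7)^2=0, (11-11)^2=0, (3-3)^2=0, (5-5)^2=0, (9-9)^2=0, (6-6)^2=0, (8-8)^2=0, (4-10)^2=36
sum(d^2) = 72.
Step 3: rho = 1 - 6*72 / (11*(11^2 - 1)) = 1 - 432/1320 = 0.672727.
Step 4: Under H0, t = rho * sqrt((n-2)/(1-rho^2)) = 2.7277 ~ t(9).
Step 5: Two-sided p-value from the t-distribution with 9 df = 0.023313.
Step 6: alpha = 0.05. reject H0.

rho = 0.6727, p = 0.023313, reject H0 at alpha = 0.05.


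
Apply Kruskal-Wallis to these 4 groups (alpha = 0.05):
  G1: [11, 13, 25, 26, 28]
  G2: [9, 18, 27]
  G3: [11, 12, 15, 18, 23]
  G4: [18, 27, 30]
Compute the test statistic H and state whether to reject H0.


Step 1: Combine all N = 16 observations and assign midranks.
sorted (value, group, rank): (9,G2,1), (11,G1,2.5), (11,G3,2.5), (12,G3,4), (13,G1,5), (15,G3,6), (18,G2,8), (18,G3,8), (18,G4,8), (23,G3,10), (25,G1,11), (26,G1,12), (27,G2,13.5), (27,G4,13.5), (28,G1,15), (30,G4,16)
Step 2: Sum ranks within each group.
R_1 = 45.5 (n_1 = 5)
R_2 = 22.5 (n_2 = 3)
R_3 = 30.5 (n_3 = 5)
R_4 = 37.5 (n_4 = 3)
Step 3: H = 12/(N(N+1)) * sum(R_i^2/n_i) - 3(N+1)
     = 12/(16*17) * (45.5^2/5 + 22.5^2/3 + 30.5^2/5 + 37.5^2/3) - 3*17
     = 0.044118 * 1237.6 - 51
     = 3.600000.
Step 4: Ties present; correction factor C = 1 - 36/(16^3 - 16) = 0.991176. Corrected H = 3.600000 / 0.991176 = 3.632047.
Step 5: Under H0, H ~ chi^2(3); p-value = 0.304035.
Step 6: alpha = 0.05. fail to reject H0.

H = 3.6320, df = 3, p = 0.304035, fail to reject H0.


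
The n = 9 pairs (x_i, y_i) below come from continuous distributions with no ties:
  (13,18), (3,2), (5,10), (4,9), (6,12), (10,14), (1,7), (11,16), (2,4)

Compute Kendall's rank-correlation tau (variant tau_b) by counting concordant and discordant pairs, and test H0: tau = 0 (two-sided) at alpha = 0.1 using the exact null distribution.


Step 1: Enumerate the 36 unordered pairs (i,j) with i<j and classify each by sign(x_j-x_i) * sign(y_j-y_i).
  (1,2):dx=-10,dy=-16->C; (1,3):dx=-8,dy=-8->C; (1,4):dx=-9,dy=-9->C; (1,5):dx=-7,dy=-6->C
  (1,6):dx=-3,dy=-4->C; (1,7):dx=-12,dy=-11->C; (1,8):dx=-2,dy=-2->C; (1,9):dx=-11,dy=-14->C
  (2,3):dx=+2,dy=+8->C; (2,4):dx=+1,dy=+7->C; (2,5):dx=+3,dy=+10->C; (2,6):dx=+7,dy=+12->C
  (2,7):dx=-2,dy=+5->D; (2,8):dx=+8,dy=+14->C; (2,9):dx=-1,dy=+2->D; (3,4):dx=-1,dy=-1->C
  (3,5):dx=+1,dy=+2->C; (3,6):dx=+5,dy=+4->C; (3,7):dx=-4,dy=-3->C; (3,8):dx=+6,dy=+6->C
  (3,9):dx=-3,dy=-6->C; (4,5):dx=+2,dy=+3->C; (4,6):dx=+6,dy=+5->C; (4,7):dx=-3,dy=-2->C
  (4,8):dx=+7,dy=+7->C; (4,9):dx=-2,dy=-5->C; (5,6):dx=+4,dy=+2->C; (5,7):dx=-5,dy=-5->C
  (5,8):dx=+5,dy=+4->C; (5,9):dx=-4,dy=-8->C; (6,7):dx=-9,dy=-7->C; (6,8):dx=+1,dy=+2->C
  (6,9):dx=-8,dy=-10->C; (7,8):dx=+10,dy=+9->C; (7,9):dx=+1,dy=-3->D; (8,9):dx=-9,dy=-12->C
Step 2: C = 33, D = 3, total pairs = 36.
Step 3: tau = (C - D)/(n(n-1)/2) = (33 - 3)/36 = 0.833333.
Step 4: Exact two-sided p-value (enumerate n! = 362880 permutations of y under H0): p = 0.000854.
Step 5: alpha = 0.1. reject H0.

tau_b = 0.8333 (C=33, D=3), p = 0.000854, reject H0.


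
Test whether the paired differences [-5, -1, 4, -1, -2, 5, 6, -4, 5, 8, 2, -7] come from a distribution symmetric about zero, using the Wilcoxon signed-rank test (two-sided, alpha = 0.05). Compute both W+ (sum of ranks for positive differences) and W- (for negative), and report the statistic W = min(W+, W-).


Step 1: Drop any zero differences (none here) and take |d_i|.
|d| = [5, 1, 4, 1, 2, 5, 6, 4, 5, 8, 2, 7]
Step 2: Midrank |d_i| (ties get averaged ranks).
ranks: |5|->8, |1|->1.5, |4|->5.5, |1|->1.5, |2|->3.5, |5|->8, |6|->10, |4|->5.5, |5|->8, |8|->12, |2|->3.5, |7|->11
Step 3: Attach original signs; sum ranks with positive sign and with negative sign.
W+ = 5.5 + 8 + 10 + 8 + 12 + 3.5 = 47
W- = 8 + 1.5 + 1.5 + 3.5 + 5.5 + 11 = 31
(Check: W+ + W- = 78 should equal n(n+1)/2 = 78.)
Step 4: Test statistic W = min(W+, W-) = 31.
Step 5: Ties in |d|, so use the tie-corrected normal approximation.
        E[W] = n(n+1)/4 = 12*13/4 = 39.
        Tie groups: |d|=1 (t=2), |d|=2 (t=2), |d|=4 (t=2), |d|=5 (t=3); sum(t^3 - t) = 42.
        Var[W] = n(n+1)(2n+1)/24 - sum(t^3-t)/48 = 3900/24 - 42/48 = 161.625.
        z = (W - E[W]) / sqrt(Var[W]) = (31 - 39) / 12.7132 = -0.6293.
        Two-sided p = 2*Phi(z) = 0.529174.
Step 6: alpha = 0.05. fail to reject H0.

W+ = 47, W- = 31, W = min = 31, p = 0.529174, fail to reject H0.


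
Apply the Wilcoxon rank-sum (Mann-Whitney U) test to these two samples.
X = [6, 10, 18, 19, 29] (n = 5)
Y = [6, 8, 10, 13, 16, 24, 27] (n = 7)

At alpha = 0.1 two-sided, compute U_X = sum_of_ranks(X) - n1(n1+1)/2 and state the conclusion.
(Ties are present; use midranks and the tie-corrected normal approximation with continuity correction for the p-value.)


Step 1: Combine and sort all 12 observations; assign midranks.
sorted (value, group): (6,X), (6,Y), (8,Y), (10,X), (10,Y), (13,Y), (16,Y), (18,X), (19,X), (24,Y), (27,Y), (29,X)
ranks: 6->1.5, 6->1.5, 8->3, 10->4.5, 10->4.5, 13->6, 16->7, 18->8, 19->9, 24->10, 27->11, 29->12
Step 2: Rank sum for X: R1 = 1.5 + 4.5 + 8 + 9 + 12 = 35.
Step 3: U_X = R1 - n1(n1+1)/2 = 35 - 5*6/2 = 35 - 15 = 20.
       U_Y = n1*n2 - U_X = 35 - 20 = 15.
Step 4: Ties are present, so use the tie-corrected normal approximation (with continuity correction) for the p-value.
Step 5: p-value = 0.744469; compare to alpha = 0.1. fail to reject H0.

U_X = 20, p = 0.744469, fail to reject H0 at alpha = 0.1.


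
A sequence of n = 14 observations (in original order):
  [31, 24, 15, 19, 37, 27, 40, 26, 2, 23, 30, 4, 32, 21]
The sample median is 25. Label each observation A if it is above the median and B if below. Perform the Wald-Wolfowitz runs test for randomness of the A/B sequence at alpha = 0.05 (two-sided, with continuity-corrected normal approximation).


Step 1: Compute median = 25; label A = above, B = below.
Labels in order: ABBBAAAABBABAB  (n_A = 7, n_B = 7)
Step 2: Count runs R = 8.
Step 3: Under H0 (random ordering), E[R] = 2*n_A*n_B/(n_A+n_B) + 1 = 2*7*7/14 + 1 = 8.0000.
        Var[R] = 2*n_A*n_B*(2*n_A*n_B - n_A - n_B) / ((n_A+n_B)^2 * (n_A+n_B-1)) = 8232/2548 = 3.2308.
        SD[R] = 1.7974.
Step 4: R = E[R], so z = 0 with no continuity correction.
Step 5: Two-sided p-value via normal approximation = 2*(1 - Phi(|z|)) = 1.000000.
Step 6: alpha = 0.05. fail to reject H0.

R = 8, z = 0.0000, p = 1.000000, fail to reject H0.


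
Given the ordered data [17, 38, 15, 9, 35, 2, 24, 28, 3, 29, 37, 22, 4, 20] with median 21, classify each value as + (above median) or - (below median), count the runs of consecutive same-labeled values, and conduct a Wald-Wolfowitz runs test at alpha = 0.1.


Step 1: Compute median = 21; label A = above, B = below.
Labels in order: BABBABAABAAABB  (n_A = 7, n_B = 7)
Step 2: Count runs R = 9.
Step 3: Under H0 (random ordering), E[R] = 2*n_A*n_B/(n_A+n_B) + 1 = 2*7*7/14 + 1 = 8.0000.
        Var[R] = 2*n_A*n_B*(2*n_A*n_B - n_A - n_B) / ((n_A+n_B)^2 * (n_A+n_B-1)) = 8232/2548 = 3.2308.
        SD[R] = 1.7974.
Step 4: Continuity-corrected z = (R - 0.5 - E[R]) / SD[R] = (9 - 0.5 - 8.0000) / 1.7974 = 0.2782.
Step 5: Two-sided p-value via normal approximation = 2*(1 - Phi(|z|)) = 0.780879.
Step 6: alpha = 0.1. fail to reject H0.

R = 9, z = 0.2782, p = 0.780879, fail to reject H0.


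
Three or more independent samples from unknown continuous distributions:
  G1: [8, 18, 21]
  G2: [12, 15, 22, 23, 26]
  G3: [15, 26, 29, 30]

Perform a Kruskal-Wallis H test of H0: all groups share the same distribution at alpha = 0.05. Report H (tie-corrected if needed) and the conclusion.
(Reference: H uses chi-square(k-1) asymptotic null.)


Step 1: Combine all N = 12 observations and assign midranks.
sorted (value, group, rank): (8,G1,1), (12,G2,2), (15,G2,3.5), (15,G3,3.5), (18,G1,5), (21,G1,6), (22,G2,7), (23,G2,8), (26,G2,9.5), (26,G3,9.5), (29,G3,11), (30,G3,12)
Step 2: Sum ranks within each group.
R_1 = 12 (n_1 = 3)
R_2 = 30 (n_2 = 5)
R_3 = 36 (n_3 = 4)
Step 3: H = 12/(N(N+1)) * sum(R_i^2/n_i) - 3(N+1)
     = 12/(12*13) * (12^2/3 + 30^2/5 + 36^2/4) - 3*13
     = 0.076923 * 552 - 39
     = 3.461538.
Step 4: Ties present; correction factor C = 1 - 12/(12^3 - 12) = 0.993007. Corrected H = 3.461538 / 0.993007 = 3.485915.
Step 5: Under H0, H ~ chi^2(2); p-value = 0.175002.
Step 6: alpha = 0.05. fail to reject H0.

H = 3.4859, df = 2, p = 0.175002, fail to reject H0.


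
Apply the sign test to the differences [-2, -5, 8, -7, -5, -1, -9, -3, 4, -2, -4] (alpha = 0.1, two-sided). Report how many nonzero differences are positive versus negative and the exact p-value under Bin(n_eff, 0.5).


Step 1: Discard zero differences. Original n = 11; n_eff = number of nonzero differences = 11.
Nonzero differences (with sign): -2, -5, +8, -7, -5, -1, -9, -3, +4, -2, -4
Step 2: Count signs: positive = 2, negative = 9.
Step 3: Under H0: P(positive) = 0.5, so the number of positives S ~ Bin(11, 0.5).
Step 4: Two-sided exact p-value = sum of Bin(11,0.5) probabilities at or below the observed probability = 0.065430.
Step 5: alpha = 0.1. reject H0.

n_eff = 11, pos = 2, neg = 9, p = 0.065430, reject H0.


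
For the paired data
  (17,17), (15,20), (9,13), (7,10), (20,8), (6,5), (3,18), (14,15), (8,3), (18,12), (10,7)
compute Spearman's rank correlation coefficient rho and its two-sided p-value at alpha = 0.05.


Step 1: Rank x and y separately (midranks; no ties here).
rank(x): 17->9, 15->8, 9->5, 7->3, 20->11, 6->2, 3->1, 14->7, 8->4, 18->10, 10->6
rank(y): 17->9, 20->11, 13->7, 10->5, 8->4, 5->2, 18->10, 15->8, 3->1, 12->6, 7->3
Step 2: d_i = R_x(i) - R_y(i); compute d_i^2.
  (9-9)^2=0, (8-11)^2=9, (5-7)^2=4, (3-5)^2=4, (11-4)^2=49, (2-2)^2=0, (1-10)^2=81, (7-8)^2=1, (4-1)^2=9, (10-6)^2=16, (6-3)^2=9
sum(d^2) = 182.
Step 3: rho = 1 - 6*182 / (11*(11^2 - 1)) = 1 - 1092/1320 = 0.172727.
Step 4: Under H0, t = rho * sqrt((n-2)/(1-rho^2)) = 0.5261 ~ t(9).
Step 5: Two-sided p-value from the t-distribution with 9 df = 0.611542.
Step 6: alpha = 0.05. fail to reject H0.

rho = 0.1727, p = 0.611542, fail to reject H0 at alpha = 0.05.


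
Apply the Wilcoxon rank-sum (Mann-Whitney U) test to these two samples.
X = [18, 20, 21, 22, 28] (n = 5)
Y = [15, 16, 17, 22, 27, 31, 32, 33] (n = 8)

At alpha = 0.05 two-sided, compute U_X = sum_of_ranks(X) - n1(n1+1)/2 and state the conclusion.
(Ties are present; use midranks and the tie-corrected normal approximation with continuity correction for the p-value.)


Step 1: Combine and sort all 13 observations; assign midranks.
sorted (value, group): (15,Y), (16,Y), (17,Y), (18,X), (20,X), (21,X), (22,X), (22,Y), (27,Y), (28,X), (31,Y), (32,Y), (33,Y)
ranks: 15->1, 16->2, 17->3, 18->4, 20->5, 21->6, 22->7.5, 22->7.5, 27->9, 28->10, 31->11, 32->12, 33->13
Step 2: Rank sum for X: R1 = 4 + 5 + 6 + 7.5 + 10 = 32.5.
Step 3: U_X = R1 - n1(n1+1)/2 = 32.5 - 5*6/2 = 32.5 - 15 = 17.5.
       U_Y = n1*n2 - U_X = 40 - 17.5 = 22.5.
Step 4: Ties are present, so use the tie-corrected normal approximation (with continuity correction) for the p-value.
Step 5: p-value = 0.769390; compare to alpha = 0.05. fail to reject H0.

U_X = 17.5, p = 0.769390, fail to reject H0 at alpha = 0.05.


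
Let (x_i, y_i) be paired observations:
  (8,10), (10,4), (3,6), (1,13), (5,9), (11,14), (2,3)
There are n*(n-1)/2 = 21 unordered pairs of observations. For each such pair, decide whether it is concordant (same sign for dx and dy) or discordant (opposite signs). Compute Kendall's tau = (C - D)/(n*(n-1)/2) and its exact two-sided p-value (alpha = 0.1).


Step 1: Enumerate the 21 unordered pairs (i,j) with i<j and classify each by sign(x_j-x_i) * sign(y_j-y_i).
  (1,2):dx=+2,dy=-6->D; (1,3):dx=-5,dy=-4->C; (1,4):dx=-7,dy=+3->D; (1,5):dx=-3,dy=-1->C
  (1,6):dx=+3,dy=+4->C; (1,7):dx=-6,dy=-7->C; (2,3):dx=-7,dy=+2->D; (2,4):dx=-9,dy=+9->D
  (2,5):dx=-5,dy=+5->D; (2,6):dx=+1,dy=+10->C; (2,7):dx=-8,dy=-1->C; (3,4):dx=-2,dy=+7->D
  (3,5):dx=+2,dy=+3->C; (3,6):dx=+8,dy=+8->C; (3,7):dx=-1,dy=-3->C; (4,5):dx=+4,dy=-4->D
  (4,6):dx=+10,dy=+1->C; (4,7):dx=+1,dy=-10->D; (5,6):dx=+6,dy=+5->C; (5,7):dx=-3,dy=-6->C
  (6,7):dx=-9,dy=-11->C
Step 2: C = 13, D = 8, total pairs = 21.
Step 3: tau = (C - D)/(n(n-1)/2) = (13 - 8)/21 = 0.238095.
Step 4: Exact two-sided p-value (enumerate n! = 5040 permutations of y under H0): p = 0.561905.
Step 5: alpha = 0.1. fail to reject H0.

tau_b = 0.2381 (C=13, D=8), p = 0.561905, fail to reject H0.


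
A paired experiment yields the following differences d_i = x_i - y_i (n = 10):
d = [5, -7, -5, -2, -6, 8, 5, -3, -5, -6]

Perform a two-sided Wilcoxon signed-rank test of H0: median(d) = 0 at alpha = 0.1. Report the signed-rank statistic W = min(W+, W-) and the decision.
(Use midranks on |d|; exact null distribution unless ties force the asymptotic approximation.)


Step 1: Drop any zero differences (none here) and take |d_i|.
|d| = [5, 7, 5, 2, 6, 8, 5, 3, 5, 6]
Step 2: Midrank |d_i| (ties get averaged ranks).
ranks: |5|->4.5, |7|->9, |5|->4.5, |2|->1, |6|->7.5, |8|->10, |5|->4.5, |3|->2, |5|->4.5, |6|->7.5
Step 3: Attach original signs; sum ranks with positive sign and with negative sign.
W+ = 4.5 + 10 + 4.5 = 19
W- = 9 + 4.5 + 1 + 7.5 + 2 + 4.5 + 7.5 = 36
(Check: W+ + W- = 55 should equal n(n+1)/2 = 55.)
Step 4: Test statistic W = min(W+, W-) = 19.
Step 5: Ties in |d|, so use the tie-corrected normal approximation.
        E[W] = n(n+1)/4 = 10*11/4 = 27.5.
        Tie groups: |d|=5 (t=4), |d|=6 (t=2); sum(t^3 - t) = 66.
        Var[W] = n(n+1)(2n+1)/24 - sum(t^3-t)/48 = 2310/24 - 66/48 = 94.875.
        z = (W - E[W]) / sqrt(Var[W]) = (19 - 27.5) / 9.7404 = -0.8727.
        Two-sided p = 2*Phi(z) = 0.382851.
Step 6: alpha = 0.1. fail to reject H0.

W+ = 19, W- = 36, W = min = 19, p = 0.382851, fail to reject H0.


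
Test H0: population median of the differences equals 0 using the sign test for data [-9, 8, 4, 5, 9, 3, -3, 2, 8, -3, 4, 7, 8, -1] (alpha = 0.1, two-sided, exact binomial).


Step 1: Discard zero differences. Original n = 14; n_eff = number of nonzero differences = 14.
Nonzero differences (with sign): -9, +8, +4, +5, +9, +3, -3, +2, +8, -3, +4, +7, +8, -1
Step 2: Count signs: positive = 10, negative = 4.
Step 3: Under H0: P(positive) = 0.5, so the number of positives S ~ Bin(14, 0.5).
Step 4: Two-sided exact p-value = sum of Bin(14,0.5) probabilities at or below the observed probability = 0.179565.
Step 5: alpha = 0.1. fail to reject H0.

n_eff = 14, pos = 10, neg = 4, p = 0.179565, fail to reject H0.


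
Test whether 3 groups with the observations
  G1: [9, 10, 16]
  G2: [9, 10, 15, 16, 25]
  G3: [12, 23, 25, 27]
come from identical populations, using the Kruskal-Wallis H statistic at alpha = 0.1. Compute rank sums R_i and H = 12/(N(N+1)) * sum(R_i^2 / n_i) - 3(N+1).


Step 1: Combine all N = 12 observations and assign midranks.
sorted (value, group, rank): (9,G1,1.5), (9,G2,1.5), (10,G1,3.5), (10,G2,3.5), (12,G3,5), (15,G2,6), (16,G1,7.5), (16,G2,7.5), (23,G3,9), (25,G2,10.5), (25,G3,10.5), (27,G3,12)
Step 2: Sum ranks within each group.
R_1 = 12.5 (n_1 = 3)
R_2 = 29 (n_2 = 5)
R_3 = 36.5 (n_3 = 4)
Step 3: H = 12/(N(N+1)) * sum(R_i^2/n_i) - 3(N+1)
     = 12/(12*13) * (12.5^2/3 + 29^2/5 + 36.5^2/4) - 3*13
     = 0.076923 * 553.346 - 39
     = 3.565064.
Step 4: Ties present; correction factor C = 1 - 24/(12^3 - 12) = 0.986014. Corrected H = 3.565064 / 0.986014 = 3.615632.
Step 5: Under H0, H ~ chi^2(2); p-value = 0.164012.
Step 6: alpha = 0.1. fail to reject H0.

H = 3.6156, df = 2, p = 0.164012, fail to reject H0.


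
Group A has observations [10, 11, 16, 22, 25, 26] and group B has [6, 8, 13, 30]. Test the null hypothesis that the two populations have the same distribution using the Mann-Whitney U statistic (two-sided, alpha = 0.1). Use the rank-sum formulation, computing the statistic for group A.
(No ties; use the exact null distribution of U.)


Step 1: Combine and sort all 10 observations; assign midranks.
sorted (value, group): (6,Y), (8,Y), (10,X), (11,X), (13,Y), (16,X), (22,X), (25,X), (26,X), (30,Y)
ranks: 6->1, 8->2, 10->3, 11->4, 13->5, 16->6, 22->7, 25->8, 26->9, 30->10
Step 2: Rank sum for X: R1 = 3 + 4 + 6 + 7 + 8 + 9 = 37.
Step 3: U_X = R1 - n1(n1+1)/2 = 37 - 6*7/2 = 37 - 21 = 16.
       U_Y = n1*n2 - U_X = 24 - 16 = 8.
Step 4: No ties, so the exact null distribution of U (based on enumerating the C(10,6) = 210 equally likely rank assignments) gives the two-sided p-value.
Step 5: p-value = 0.476190; compare to alpha = 0.1. fail to reject H0.

U_X = 16, p = 0.476190, fail to reject H0 at alpha = 0.1.


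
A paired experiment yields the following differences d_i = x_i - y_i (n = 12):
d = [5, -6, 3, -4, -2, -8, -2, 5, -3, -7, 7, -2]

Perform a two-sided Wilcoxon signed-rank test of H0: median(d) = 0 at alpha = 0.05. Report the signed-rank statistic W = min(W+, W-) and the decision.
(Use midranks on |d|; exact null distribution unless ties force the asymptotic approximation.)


Step 1: Drop any zero differences (none here) and take |d_i|.
|d| = [5, 6, 3, 4, 2, 8, 2, 5, 3, 7, 7, 2]
Step 2: Midrank |d_i| (ties get averaged ranks).
ranks: |5|->7.5, |6|->9, |3|->4.5, |4|->6, |2|->2, |8|->12, |2|->2, |5|->7.5, |3|->4.5, |7|->10.5, |7|->10.5, |2|->2
Step 3: Attach original signs; sum ranks with positive sign and with negative sign.
W+ = 7.5 + 4.5 + 7.5 + 10.5 = 30
W- = 9 + 6 + 2 + 12 + 2 + 4.5 + 10.5 + 2 = 48
(Check: W+ + W- = 78 should equal n(n+1)/2 = 78.)
Step 4: Test statistic W = min(W+, W-) = 30.
Step 5: Ties in |d|, so use the tie-corrected normal approximation.
        E[W] = n(n+1)/4 = 12*13/4 = 39.
        Tie groups: |d|=2 (t=3), |d|=3 (t=2), |d|=5 (t=2), |d|=7 (t=2); sum(t^3 - t) = 42.
        Var[W] = n(n+1)(2n+1)/24 - sum(t^3-t)/48 = 3900/24 - 42/48 = 161.625.
        z = (W - E[W]) / sqrt(Var[W]) = (30 - 39) / 12.7132 = -0.7079.
        Two-sided p = 2*Phi(z) = 0.478991.
Step 6: alpha = 0.05. fail to reject H0.

W+ = 30, W- = 48, W = min = 30, p = 0.478991, fail to reject H0.


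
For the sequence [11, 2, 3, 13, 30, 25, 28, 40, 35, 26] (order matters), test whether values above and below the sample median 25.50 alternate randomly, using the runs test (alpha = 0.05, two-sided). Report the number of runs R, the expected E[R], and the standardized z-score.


Step 1: Compute median = 25.50; label A = above, B = below.
Labels in order: BBBBABAAAA  (n_A = 5, n_B = 5)
Step 2: Count runs R = 4.
Step 3: Under H0 (random ordering), E[R] = 2*n_A*n_B/(n_A+n_B) + 1 = 2*5*5/10 + 1 = 6.0000.
        Var[R] = 2*n_A*n_B*(2*n_A*n_B - n_A - n_B) / ((n_A+n_B)^2 * (n_A+n_B-1)) = 2000/900 = 2.2222.
        SD[R] = 1.4907.
Step 4: Continuity-corrected z = (R + 0.5 - E[R]) / SD[R] = (4 + 0.5 - 6.0000) / 1.4907 = -1.0062.
Step 5: Two-sided p-value via normal approximation = 2*(1 - Phi(|z|)) = 0.314305.
Step 6: alpha = 0.05. fail to reject H0.

R = 4, z = -1.0062, p = 0.314305, fail to reject H0.


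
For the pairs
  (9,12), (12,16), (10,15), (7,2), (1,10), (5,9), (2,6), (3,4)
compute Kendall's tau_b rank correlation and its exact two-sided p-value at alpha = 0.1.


Step 1: Enumerate the 28 unordered pairs (i,j) with i<j and classify each by sign(x_j-x_i) * sign(y_j-y_i).
  (1,2):dx=+3,dy=+4->C; (1,3):dx=+1,dy=+3->C; (1,4):dx=-2,dy=-10->C; (1,5):dx=-8,dy=-2->C
  (1,6):dx=-4,dy=-3->C; (1,7):dx=-7,dy=-6->C; (1,8):dx=-6,dy=-8->C; (2,3):dx=-2,dy=-1->C
  (2,4):dx=-5,dy=-14->C; (2,5):dx=-11,dy=-6->C; (2,6):dx=-7,dy=-7->C; (2,7):dx=-10,dy=-10->C
  (2,8):dx=-9,dy=-12->C; (3,4):dx=-3,dy=-13->C; (3,5):dx=-9,dy=-5->C; (3,6):dx=-5,dy=-6->C
  (3,7):dx=-8,dy=-9->C; (3,8):dx=-7,dy=-11->C; (4,5):dx=-6,dy=+8->D; (4,6):dx=-2,dy=+7->D
  (4,7):dx=-5,dy=+4->D; (4,8):dx=-4,dy=+2->D; (5,6):dx=+4,dy=-1->D; (5,7):dx=+1,dy=-4->D
  (5,8):dx=+2,dy=-6->D; (6,7):dx=-3,dy=-3->C; (6,8):dx=-2,dy=-5->C; (7,8):dx=+1,dy=-2->D
Step 2: C = 20, D = 8, total pairs = 28.
Step 3: tau = (C - D)/(n(n-1)/2) = (20 - 8)/28 = 0.428571.
Step 4: Exact two-sided p-value (enumerate n! = 40320 permutations of y under H0): p = 0.178869.
Step 5: alpha = 0.1. fail to reject H0.

tau_b = 0.4286 (C=20, D=8), p = 0.178869, fail to reject H0.


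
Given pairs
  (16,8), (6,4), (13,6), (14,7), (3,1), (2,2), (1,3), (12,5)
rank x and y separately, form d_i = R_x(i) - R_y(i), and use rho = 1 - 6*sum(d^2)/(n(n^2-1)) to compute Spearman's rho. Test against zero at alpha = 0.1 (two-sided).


Step 1: Rank x and y separately (midranks; no ties here).
rank(x): 16->8, 6->4, 13->6, 14->7, 3->3, 2->2, 1->1, 12->5
rank(y): 8->8, 4->4, 6->6, 7->7, 1->1, 2->2, 3->3, 5->5
Step 2: d_i = R_x(i) - R_y(i); compute d_i^2.
  (8-8)^2=0, (4-4)^2=0, (6-6)^2=0, (7-7)^2=0, (3-1)^2=4, (2-2)^2=0, (1-3)^2=4, (5-5)^2=0
sum(d^2) = 8.
Step 3: rho = 1 - 6*8 / (8*(8^2 - 1)) = 1 - 48/504 = 0.904762.
Step 4: Under H0, t = rho * sqrt((n-2)/(1-rho^2)) = 5.2034 ~ t(6).
Step 5: Two-sided p-value from the t-distribution with 6 df = 0.002008.
Step 6: alpha = 0.1. reject H0.

rho = 0.9048, p = 0.002008, reject H0 at alpha = 0.1.


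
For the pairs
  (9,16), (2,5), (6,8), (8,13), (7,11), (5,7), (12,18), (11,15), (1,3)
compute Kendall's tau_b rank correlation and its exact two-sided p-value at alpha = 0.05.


Step 1: Enumerate the 36 unordered pairs (i,j) with i<j and classify each by sign(x_j-x_i) * sign(y_j-y_i).
  (1,2):dx=-7,dy=-11->C; (1,3):dx=-3,dy=-8->C; (1,4):dx=-1,dy=-3->C; (1,5):dx=-2,dy=-5->C
  (1,6):dx=-4,dy=-9->C; (1,7):dx=+3,dy=+2->C; (1,8):dx=+2,dy=-1->D; (1,9):dx=-8,dy=-13->C
  (2,3):dx=+4,dy=+3->C; (2,4):dx=+6,dy=+8->C; (2,5):dx=+5,dy=+6->C; (2,6):dx=+3,dy=+2->C
  (2,7):dx=+10,dy=+13->C; (2,8):dx=+9,dy=+10->C; (2,9):dx=-1,dy=-2->C; (3,4):dx=+2,dy=+5->C
  (3,5):dx=+1,dy=+3->C; (3,6):dx=-1,dy=-1->C; (3,7):dx=+6,dy=+10->C; (3,8):dx=+5,dy=+7->C
  (3,9):dx=-5,dy=-5->C; (4,5):dx=-1,dy=-2->C; (4,6):dx=-3,dy=-6->C; (4,7):dx=+4,dy=+5->C
  (4,8):dx=+3,dy=+2->C; (4,9):dx=-7,dy=-10->C; (5,6):dx=-2,dy=-4->C; (5,7):dx=+5,dy=+7->C
  (5,8):dx=+4,dy=+4->C; (5,9):dx=-6,dy=-8->C; (6,7):dx=+7,dy=+11->C; (6,8):dx=+6,dy=+8->C
  (6,9):dx=-4,dy=-4->C; (7,8):dx=-1,dy=-3->C; (7,9):dx=-11,dy=-15->C; (8,9):dx=-10,dy=-12->C
Step 2: C = 35, D = 1, total pairs = 36.
Step 3: tau = (C - D)/(n(n-1)/2) = (35 - 1)/36 = 0.944444.
Step 4: Exact two-sided p-value (enumerate n! = 362880 permutations of y under H0): p = 0.000050.
Step 5: alpha = 0.05. reject H0.

tau_b = 0.9444 (C=35, D=1), p = 0.000050, reject H0.
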